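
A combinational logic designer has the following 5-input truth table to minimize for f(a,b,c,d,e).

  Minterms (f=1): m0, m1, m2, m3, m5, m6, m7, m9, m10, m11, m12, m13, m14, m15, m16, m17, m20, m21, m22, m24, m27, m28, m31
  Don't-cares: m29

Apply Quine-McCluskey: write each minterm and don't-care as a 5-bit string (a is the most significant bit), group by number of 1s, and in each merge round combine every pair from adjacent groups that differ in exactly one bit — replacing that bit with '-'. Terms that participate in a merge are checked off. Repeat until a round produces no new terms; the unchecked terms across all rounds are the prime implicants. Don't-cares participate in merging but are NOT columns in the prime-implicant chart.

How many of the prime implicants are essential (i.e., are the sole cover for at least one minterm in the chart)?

4

size-2^0 implicants → 00000(✓)  00001(✓)  00010(✓)  00011(✓)  00101(✓)  00110(✓)  00111(✓)  01001(✓)  01010(✓)  01011(✓)  01100(✓)  01101(✓)  01110(✓)  01111(✓)  10000(✓)  10001(✓)  10100(✓)  10101(✓)  10110(✓)  11000(✓)  11011(✓)  11100(✓)  11101(✓)  11111(✓)
size-2^1 implicants → -0000(✓)  -0001(✓)  -0101(✓)  -0110  -1011(✓)  -1100(✓)  -1101(✓)  -1111(✓)  0-001(✓)  0-010(✓)  0-011(✓)  0-101(✓)  0-110(✓)  0-111(✓)  00-01(✓)  00-10(✓)  00-11(✓)  000-0(✓)  000-1(✓)  0000-(✓)  0001-(✓)  001-1(✓)  0011-(✓)  01-01(✓)  01-10(✓)  01-11(✓)  010-1(✓)  0101-(✓)  011-0(✓)  011-1(✓)  0110-(✓)  0111-(✓)  1-000(✓)  1-100(✓)  1-101(✓)  10-00(✓)  10-01(✓)  1000-(✓)  101-0  1010-(✓)  11-00(✓)  11-11(✓)  111-1(✓)  1110-(✓)
size-2^2 implicants → --101  -0-01  -000-  -1-11  -11-1  -110-  0--01(✓)  0--10(✓)  0--11(✓)  0-0-1(✓)  0-01-(✓)  0-1-1(✓)  0-11-(✓)  00--1(✓)  00-1-(✓)  000--  01--1(✓)  01-1-(✓)  011--  1--00  1-10-  10-0-
size-2^3 implicants → 0---1  0--1-
Unchecked terms (primes): --101, -0-01, -000-, -0110, -1-11, -11-1, -110-, 0---1, 0--1-, 000--, 011--, 1--00, 1-10-, 10-0-, 101-0
Minterm coverage:
  m0 ⊆ -000-,000--
  m1 ⊆ -0-01,-000-,0---1,000--
  m2 ⊆ 0--1-,000--
  m3 ⊆ 0---1,0--1-,000--
  m5 ⊆ --101,-0-01,0---1
  m6 ⊆ -0110,0--1-
  m7 ⊆ 0---1,0--1-
  m9 ⊆ 0---1 [E]
  m10 ⊆ 0--1- [E]
  m11 ⊆ -1-11,0---1,0--1-
  m12 ⊆ -110-,011--
  m13 ⊆ --101,-11-1,-110-,0---1,011--
  m14 ⊆ 0--1-,011--
  m15 ⊆ -1-11,-11-1,0---1,0--1-,011--
  m16 ⊆ -000-,1--00,10-0-
  m17 ⊆ -0-01,-000-,10-0-
  m20 ⊆ 1--00,1-10-,10-0-,101-0
  m21 ⊆ --101,-0-01,1-10-,10-0-
  m22 ⊆ -0110,101-0
  m24 ⊆ 1--00 [E]
  m27 ⊆ -1-11 [E]
  m28 ⊆ -110-,1--00,1-10-
  m31 ⊆ -1-11,-11-1
E = {-1-11, 0---1, 0--1-, 1--00}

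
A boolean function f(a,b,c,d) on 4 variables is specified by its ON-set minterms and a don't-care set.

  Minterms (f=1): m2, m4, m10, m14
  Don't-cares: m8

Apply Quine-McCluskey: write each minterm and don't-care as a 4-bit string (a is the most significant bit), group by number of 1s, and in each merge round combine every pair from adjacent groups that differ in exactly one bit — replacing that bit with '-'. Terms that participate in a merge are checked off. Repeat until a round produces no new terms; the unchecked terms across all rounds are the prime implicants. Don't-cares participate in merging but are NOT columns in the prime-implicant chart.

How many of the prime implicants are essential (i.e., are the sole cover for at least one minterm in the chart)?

[col 0] 0010*, 0100, 1000*, 1010*, 1110*
[col 1] -010, 1-10, 10-0
Prime implicants: -010, 0100, 1-10, 10-0
PI chart (minterm → PIs covering it):
  2 | -010  (sole → essential)
  4 | 0100  (sole → essential)
  10 | -010,1-10,10-0
  14 | 1-10  (sole → essential)
Essential prime implicants: -010, 0100, 1-10

3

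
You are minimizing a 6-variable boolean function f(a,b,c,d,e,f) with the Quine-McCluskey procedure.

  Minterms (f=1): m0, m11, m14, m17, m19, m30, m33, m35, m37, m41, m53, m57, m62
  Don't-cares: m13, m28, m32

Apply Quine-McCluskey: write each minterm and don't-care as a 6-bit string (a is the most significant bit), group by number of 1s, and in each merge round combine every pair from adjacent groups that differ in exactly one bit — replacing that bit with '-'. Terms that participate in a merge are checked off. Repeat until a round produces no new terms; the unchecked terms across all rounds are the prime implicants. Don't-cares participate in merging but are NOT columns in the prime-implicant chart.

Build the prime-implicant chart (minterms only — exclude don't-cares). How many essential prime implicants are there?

8

[col 0] 000000*, 001011, 001101, 001110*, 010001*, 010011*, 011100*, 011110*, 100000*, 100001*, 100011*, 100101*, 101001*, 110101*, 111001*, 111110*
[col 1] -00000, -11110, 0-1110, 0100-1, 0111-0, 1-0101, 1-1001, 10-001, 100-01, 1000-1, 10000-
Prime implicants: -00000, -11110, 0-1110, 001011, 001101, 0100-1, 0111-0, 1-0101, 1-1001, 10-001, 100-01, 1000-1, 10000-
PI chart (minterm → PIs covering it):
  0 | -00000  (sole → essential)
  11 | 001011  (sole → essential)
  14 | 0-1110  (sole → essential)
  17 | 0100-1  (sole → essential)
  19 | 0100-1  (sole → essential)
  30 | -11110,0-1110,0111-0
  33 | 10-001,100-01,1000-1,10000-
  35 | 1000-1  (sole → essential)
  37 | 1-0101,100-01
  41 | 1-1001,10-001
  53 | 1-0101  (sole → essential)
  57 | 1-1001  (sole → essential)
  62 | -11110  (sole → essential)
Essential prime implicants: -00000, -11110, 0-1110, 001011, 0100-1, 1-0101, 1-1001, 1000-1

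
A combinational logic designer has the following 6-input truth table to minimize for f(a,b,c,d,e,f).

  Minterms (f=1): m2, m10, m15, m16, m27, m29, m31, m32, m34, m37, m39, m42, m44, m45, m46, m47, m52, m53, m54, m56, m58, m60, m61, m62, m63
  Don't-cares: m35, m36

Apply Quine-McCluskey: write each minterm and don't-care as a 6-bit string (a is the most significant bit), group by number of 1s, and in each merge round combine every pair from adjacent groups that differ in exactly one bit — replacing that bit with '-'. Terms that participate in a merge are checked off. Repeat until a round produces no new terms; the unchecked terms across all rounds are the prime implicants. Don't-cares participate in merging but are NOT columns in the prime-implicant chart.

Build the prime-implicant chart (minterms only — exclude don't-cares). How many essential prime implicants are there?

size-2^0 implicants → 000010(✓)  001010(✓)  001111(✓)  010000  011011(✓)  011101(✓)  011111(✓)  100000(✓)  100010(✓)  100011(✓)  100100(✓)  100101(✓)  100111(✓)  101010(✓)  101100(✓)  101101(✓)  101110(✓)  101111(✓)  110100(✓)  110101(✓)  110110(✓)  111000(✓)  111010(✓)  111100(✓)  111101(✓)  111110(✓)  111111(✓)
size-2^1 implicants → -00010(✓)  -01010(✓)  -01111(✓)  -11101(✓)  -11111(✓)  0-1111(✓)  00-010(✓)  011-11  0111-1(✓)  1-0100(✓)  1-0101(✓)  1-1010(✓)  1-1100(✓)  1-1101(✓)  1-1110(✓)  1-1111(✓)  10-010(✓)  10-100(✓)  10-101(✓)  10-111(✓)  100-00  100-11  1000-0  10001-  1001-1(✓)  10010-(✓)  101-10(✓)  1011-0(✓)  1011-1(✓)  10110-(✓)  10111-(✓)  11-100(✓)  11-101(✓)  11-110(✓)  1101-0(✓)  11010-(✓)  111-00(✓)  111-10(✓)  1110-0(✓)  1111-0(✓)  1111-1(✓)  11110-(✓)  11111-(✓)
size-2^2 implicants → --1111  -0-010  -111-1  1--100(✓)  1--101(✓)  1-010-(✓)  1-1-10  1-11-0(✓)  1-11-1(✓)  1-110-(✓)  1-111-(✓)  10-1-1  10-10-(✓)  1011--(✓)  11-1-0  11-10-(✓)  111--0  1111--(✓)
size-2^3 implicants → 1--10-  1-11--
Unchecked terms (primes): --1111, -0-010, -111-1, 010000, 011-11, 1--10-, 1-1-10, 1-11--, 10-1-1, 100-00, 100-11, 1000-0, 10001-, 11-1-0, 111--0
Minterm coverage:
  m2 ⊆ -0-010 [E]
  m10 ⊆ -0-010 [E]
  m15 ⊆ --1111 [E]
  m16 ⊆ 010000 [E]
  m27 ⊆ 011-11 [E]
  m29 ⊆ -111-1 [E]
  m31 ⊆ --1111,-111-1,011-11
  m32 ⊆ 100-00,1000-0
  m34 ⊆ -0-010,1000-0,10001-
  m37 ⊆ 1--10-,10-1-1
  m39 ⊆ 10-1-1,100-11
  m42 ⊆ -0-010,1-1-10
  m44 ⊆ 1--10-,1-11--
  m45 ⊆ 1--10-,1-11--,10-1-1
  m46 ⊆ 1-1-10,1-11--
  m47 ⊆ --1111,1-11--,10-1-1
  m52 ⊆ 1--10-,11-1-0
  m53 ⊆ 1--10- [E]
  m54 ⊆ 11-1-0 [E]
  m56 ⊆ 111--0 [E]
  m58 ⊆ 1-1-10,111--0
  m60 ⊆ 1--10-,1-11--,11-1-0,111--0
  m61 ⊆ -111-1,1--10-,1-11--
  m62 ⊆ 1-1-10,1-11--,11-1-0,111--0
  m63 ⊆ --1111,-111-1,1-11--
E = {--1111, -0-010, -111-1, 010000, 011-11, 1--10-, 11-1-0, 111--0}

8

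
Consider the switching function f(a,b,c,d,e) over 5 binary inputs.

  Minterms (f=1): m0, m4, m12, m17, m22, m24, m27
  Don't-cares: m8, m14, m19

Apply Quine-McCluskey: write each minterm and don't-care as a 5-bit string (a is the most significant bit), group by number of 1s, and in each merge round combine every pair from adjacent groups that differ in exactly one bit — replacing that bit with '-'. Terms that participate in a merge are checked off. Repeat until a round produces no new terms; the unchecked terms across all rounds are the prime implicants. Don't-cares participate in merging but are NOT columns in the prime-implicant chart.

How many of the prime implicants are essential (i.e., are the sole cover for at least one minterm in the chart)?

Round 0: 00000✓ 00100✓ 01000✓ 01100✓ 01110✓ 10001✓ 10011✓ 10110 11000✓ 11011✓
Round 1: -1000 0-000✓ 0-100✓ 00-00✓ 01-00✓ 011-0 1-011 100-1
Round 2: 0--00
PIs = {-1000, 0--00, 011-0, 1-011, 100-1, 10110}
Coverage chart:
  m0: 0--00 ←essential
  m4: 0--00 ←essential
  m12: 0--00,011-0
  m17: 100-1 ←essential
  m22: 10110 ←essential
  m24: -1000 ←essential
  m27: 1-011 ←essential
Essential: -1000, 0--00, 1-011, 100-1, 10110

5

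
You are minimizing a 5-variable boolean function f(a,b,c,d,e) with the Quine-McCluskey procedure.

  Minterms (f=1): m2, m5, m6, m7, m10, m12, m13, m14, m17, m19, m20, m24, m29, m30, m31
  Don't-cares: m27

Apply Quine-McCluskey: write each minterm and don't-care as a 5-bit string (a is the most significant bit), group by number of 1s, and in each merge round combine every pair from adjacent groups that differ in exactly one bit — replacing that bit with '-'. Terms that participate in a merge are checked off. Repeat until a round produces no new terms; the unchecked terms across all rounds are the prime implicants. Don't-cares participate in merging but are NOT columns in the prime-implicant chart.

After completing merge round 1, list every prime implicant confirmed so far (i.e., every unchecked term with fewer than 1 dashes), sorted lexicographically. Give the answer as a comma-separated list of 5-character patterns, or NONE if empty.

Round 0: 00010✓ 00101✓ 00110✓ 00111✓ 01010✓ 01100✓ 01101✓ 01110✓ 10001✓ 10011✓ 10100 11000 11011✓ 11101✓ 11110✓ 11111✓
Round 1: -1101 -1110 0-010✓ 0-101 0-110✓ 00-10✓ 001-1 0011- 01-10✓ 011-0 0110- 1-011 100-1 11-11 111-1 1111-
Round 2: 0--10
PIs = {-1101, -1110, 0--10, 0-101, 001-1, 0011-, 011-0, 0110-, 1-011, 100-1, 10100, 11-11, 11000, 111-1, 1111-}

10100, 11000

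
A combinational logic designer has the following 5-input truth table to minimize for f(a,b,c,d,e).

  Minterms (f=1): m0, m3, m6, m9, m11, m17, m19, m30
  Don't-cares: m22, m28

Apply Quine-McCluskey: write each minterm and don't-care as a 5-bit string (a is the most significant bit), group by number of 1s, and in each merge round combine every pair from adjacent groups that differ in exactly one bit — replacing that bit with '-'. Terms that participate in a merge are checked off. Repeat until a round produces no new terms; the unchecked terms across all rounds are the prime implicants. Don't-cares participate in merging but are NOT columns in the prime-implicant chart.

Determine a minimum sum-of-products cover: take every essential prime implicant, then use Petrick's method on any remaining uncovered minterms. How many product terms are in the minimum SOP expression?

6

size-2^0 implicants → 00000  00011(✓)  00110(✓)  01001(✓)  01011(✓)  10001(✓)  10011(✓)  10110(✓)  11100(✓)  11110(✓)
size-2^1 implicants → -0011  -0110  0-011  010-1  1-110  100-1  111-0
Unchecked terms (primes): -0011, -0110, 0-011, 00000, 010-1, 1-110, 100-1, 111-0
Minterm coverage:
  m0 ⊆ 00000 [E]
  m3 ⊆ -0011,0-011
  m6 ⊆ -0110 [E]
  m9 ⊆ 010-1 [E]
  m11 ⊆ 0-011,010-1
  m17 ⊆ 100-1 [E]
  m19 ⊆ -0011,100-1
  m30 ⊆ 1-110,111-0
E = {-0110, 00000, 010-1, 100-1}
Petrick residual → -0011, 1-110
Cover = b'c'de + b'cde' + a'b'c'd'e' + a'bc'e + acde' + ab'c'e  |cover|=6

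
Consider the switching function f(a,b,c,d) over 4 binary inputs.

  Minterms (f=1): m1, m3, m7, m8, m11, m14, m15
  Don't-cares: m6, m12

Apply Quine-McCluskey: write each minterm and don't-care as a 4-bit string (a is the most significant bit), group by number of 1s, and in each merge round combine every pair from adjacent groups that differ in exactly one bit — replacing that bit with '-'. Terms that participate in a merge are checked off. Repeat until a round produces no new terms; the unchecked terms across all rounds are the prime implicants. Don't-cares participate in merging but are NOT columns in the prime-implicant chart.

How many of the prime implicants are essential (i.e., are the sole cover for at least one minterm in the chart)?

Round 0: 0001✓ 0011✓ 0110✓ 0111✓ 1000✓ 1011✓ 1100✓ 1110✓ 1111✓
Round 1: -011✓ -110✓ -111✓ 0-11✓ 00-1 011-✓ 1-00 1-11✓ 11-0 111-✓
Round 2: --11 -11-
PIs = {--11, -11-, 00-1, 1-00, 11-0}
Coverage chart:
  m1: 00-1 ←essential
  m3: --11,00-1
  m7: --11,-11-
  m8: 1-00 ←essential
  m11: --11 ←essential
  m14: -11-,11-0
  m15: --11,-11-
Essential: --11, 00-1, 1-00

3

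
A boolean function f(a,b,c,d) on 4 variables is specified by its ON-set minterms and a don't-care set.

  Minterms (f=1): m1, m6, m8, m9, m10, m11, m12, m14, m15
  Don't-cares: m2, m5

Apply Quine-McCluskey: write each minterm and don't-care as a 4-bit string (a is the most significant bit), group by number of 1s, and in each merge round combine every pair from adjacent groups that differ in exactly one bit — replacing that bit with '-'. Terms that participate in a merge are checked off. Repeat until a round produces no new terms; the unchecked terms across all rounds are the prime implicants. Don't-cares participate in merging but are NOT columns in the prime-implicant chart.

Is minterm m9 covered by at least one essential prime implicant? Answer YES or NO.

NO

Round 0: 0001✓ 0010✓ 0101✓ 0110✓ 1000✓ 1001✓ 1010✓ 1011✓ 1100✓ 1110✓ 1111✓
Round 1: -001 -010✓ -110✓ 0-01 0-10✓ 1-00✓ 1-10✓ 1-11✓ 10-0✓ 10-1✓ 100-✓ 101-✓ 11-0✓ 111-✓
Round 2: --10 1--0 1-1- 10--
PIs = {--10, -001, 0-01, 1--0, 1-1-, 10--}
Coverage chart:
  m1: -001,0-01
  m6: --10 ←essential
  m8: 1--0,10--
  m9: -001,10--
  m10: --10,1--0,1-1-,10--
  m11: 1-1-,10--
  m12: 1--0 ←essential
  m14: --10,1--0,1-1-
  m15: 1-1- ←essential
Essential: --10, 1--0, 1-1-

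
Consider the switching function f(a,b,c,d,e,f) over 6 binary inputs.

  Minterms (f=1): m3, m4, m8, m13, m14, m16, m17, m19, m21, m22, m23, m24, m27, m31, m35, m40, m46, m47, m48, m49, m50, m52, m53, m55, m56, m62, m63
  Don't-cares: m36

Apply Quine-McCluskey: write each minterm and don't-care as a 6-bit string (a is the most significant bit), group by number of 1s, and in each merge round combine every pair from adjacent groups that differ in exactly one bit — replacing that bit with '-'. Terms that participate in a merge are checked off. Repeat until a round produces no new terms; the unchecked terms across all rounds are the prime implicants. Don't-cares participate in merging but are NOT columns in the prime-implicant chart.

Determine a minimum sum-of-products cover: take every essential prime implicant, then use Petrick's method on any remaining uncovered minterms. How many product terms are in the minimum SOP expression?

12

Round 0: 000011✓ 000100✓ 001000✓ 001101 001110✓ 010000✓ 010001✓ 010011✓ 010101✓ 010110✓ 010111✓ 011000✓ 011011✓ 011111✓ 100011✓ 100100✓ 101000✓ 101110✓ 101111✓ 110000✓ 110001✓ 110010✓ 110100✓ 110101✓ 110111✓ 111000✓ 111110✓ 111111✓
Round 1: -00011 -00100 -01000✓ -01110 -10000✓ -10001✓ -10101✓ -10111✓ -11000✓ -11111✓ 0-0011 0-1000✓ 01-000✓ 01-011✓ 01-111✓ 010-01✓ 010-11✓ 0100-1✓ 01000-✓ 0101-1✓ 01011- 011-11✓ 1-0100 1-1000✓ 1-1110✓ 1-1111✓ 10111-✓ 11-000✓ 11-111✓ 110-00✓ 110-01✓ 1100-0 11000-✓ 1101-1✓ 11010-✓ 11111-✓
Round 2: --1000 -1-000 -1-111 -10-01 -1000- -101-1 01--11 010--1 1-111- 110-0-
PIs = {--1000, -00011, -00100, -01110, -1-000, -1-111, -10-01, -1000-, -101-1, 0-0011, 001101, 01--11, 010--1, 01011-, 1-0100, 1-111-, 110-0-, 1100-0}
Coverage chart:
  m3: -00011,0-0011
  m4: -00100 ←essential
  m8: --1000 ←essential
  m13: 001101 ←essential
  m14: -01110 ←essential
  m16: -1-000,-1000-
  m17: -10-01,-1000-,010--1
  m19: 0-0011,01--11,010--1
  m21: -10-01,-101-1,010--1
  m22: 01011- ←essential
  m23: -1-111,-101-1,01--11,010--1,01011-
  m24: --1000,-1-000
  m27: 01--11 ←essential
  m31: -1-111,01--11
  m35: -00011 ←essential
  m40: --1000 ←essential
  m46: -01110,1-111-
  m47: 1-111- ←essential
  m48: -1-000,-1000-,110-0-,1100-0
  m49: -10-01,-1000-,110-0-
  m50: 1100-0 ←essential
  m52: 1-0100,110-0-
  m53: -10-01,-101-1,110-0-
  m55: -1-111,-101-1
  m56: --1000,-1-000
  m62: 1-111- ←essential
  m63: -1-111,1-111-
Essential: --1000, -00011, -00100, -01110, 001101, 01--11, 01011-, 1-111-, 1100-0
Petrick residual → -1000-, -101-1, 1-0100
Min cover (12 terms): cd'e'f' + b'c'd'ef + b'c'de'f' + b'cdef' + bc'd'e' + bc'df + a'b'cde'f + a'bef + a'bc'de + ac'de'f' + acde + abc'd'f'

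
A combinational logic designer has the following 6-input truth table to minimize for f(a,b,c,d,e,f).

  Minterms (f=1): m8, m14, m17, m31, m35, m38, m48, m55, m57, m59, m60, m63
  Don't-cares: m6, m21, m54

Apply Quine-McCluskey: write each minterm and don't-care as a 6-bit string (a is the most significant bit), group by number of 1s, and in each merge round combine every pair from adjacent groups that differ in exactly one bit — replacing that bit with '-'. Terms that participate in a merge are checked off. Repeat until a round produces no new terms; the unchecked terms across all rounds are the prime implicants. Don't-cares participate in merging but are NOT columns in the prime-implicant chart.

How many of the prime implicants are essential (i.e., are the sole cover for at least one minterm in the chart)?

[col 0] 000110*, 001000, 001110*, 010001*, 010101*, 011111*, 100011, 100110*, 110000, 110110*, 110111*, 111001*, 111011*, 111100, 111111*
[col 1] -00110, -11111, 00-110, 010-01, 1-0110, 11-111, 11011-, 111-11, 1110-1
Prime implicants: -00110, -11111, 00-110, 001000, 010-01, 1-0110, 100011, 11-111, 110000, 11011-, 111-11, 1110-1, 111100
PI chart (minterm → PIs covering it):
  8 | 001000  (sole → essential)
  14 | 00-110  (sole → essential)
  17 | 010-01  (sole → essential)
  31 | -11111  (sole → essential)
  35 | 100011  (sole → essential)
  38 | -00110,1-0110
  48 | 110000  (sole → essential)
  55 | 11-111,11011-
  57 | 1110-1  (sole → essential)
  59 | 111-11,1110-1
  60 | 111100  (sole → essential)
  63 | -11111,11-111,111-11
Essential prime implicants: -11111, 00-110, 001000, 010-01, 100011, 110000, 1110-1, 111100

8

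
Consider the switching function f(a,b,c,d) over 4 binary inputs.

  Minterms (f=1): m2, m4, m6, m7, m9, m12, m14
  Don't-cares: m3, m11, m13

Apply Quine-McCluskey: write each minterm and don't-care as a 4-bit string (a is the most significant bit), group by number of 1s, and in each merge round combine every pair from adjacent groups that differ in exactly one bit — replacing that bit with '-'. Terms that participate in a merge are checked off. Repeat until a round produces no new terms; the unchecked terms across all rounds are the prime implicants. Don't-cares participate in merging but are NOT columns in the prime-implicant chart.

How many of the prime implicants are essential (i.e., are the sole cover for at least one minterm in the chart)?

2

Round 0: 0010✓ 0011✓ 0100✓ 0110✓ 0111✓ 1001✓ 1011✓ 1100✓ 1101✓ 1110✓
Round 1: -011 -100✓ -110✓ 0-10✓ 0-11✓ 001-✓ 01-0✓ 011-✓ 1-01 10-1 11-0✓ 110-
Round 2: -1-0 0-1-
PIs = {-011, -1-0, 0-1-, 1-01, 10-1, 110-}
Coverage chart:
  m2: 0-1- ←essential
  m4: -1-0 ←essential
  m6: -1-0,0-1-
  m7: 0-1- ←essential
  m9: 1-01,10-1
  m12: -1-0,110-
  m14: -1-0 ←essential
Essential: -1-0, 0-1-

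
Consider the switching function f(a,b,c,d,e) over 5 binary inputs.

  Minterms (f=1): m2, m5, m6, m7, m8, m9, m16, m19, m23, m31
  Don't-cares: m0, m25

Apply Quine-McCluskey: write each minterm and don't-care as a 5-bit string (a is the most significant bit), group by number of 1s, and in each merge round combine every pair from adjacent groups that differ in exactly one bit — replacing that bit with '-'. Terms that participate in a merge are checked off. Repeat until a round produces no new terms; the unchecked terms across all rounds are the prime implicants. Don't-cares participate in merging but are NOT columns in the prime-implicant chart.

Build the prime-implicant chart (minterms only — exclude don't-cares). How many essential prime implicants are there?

4

[col 0] 00000*, 00010*, 00101*, 00110*, 00111*, 01000*, 01001*, 10000*, 10011*, 10111*, 11001*, 11111*
[col 1] -0000, -0111, -1001, 0-000, 00-10, 000-0, 001-1, 0011-, 0100-, 1-111, 10-11
Prime implicants: -0000, -0111, -1001, 0-000, 00-10, 000-0, 001-1, 0011-, 0100-, 1-111, 10-11
PI chart (minterm → PIs covering it):
  2 | 00-10,000-0
  5 | 001-1  (sole → essential)
  6 | 00-10,0011-
  7 | -0111,001-1,0011-
  8 | 0-000,0100-
  9 | -1001,0100-
  16 | -0000  (sole → essential)
  19 | 10-11  (sole → essential)
  23 | -0111,1-111,10-11
  31 | 1-111  (sole → essential)
Essential prime implicants: -0000, 001-1, 1-111, 10-11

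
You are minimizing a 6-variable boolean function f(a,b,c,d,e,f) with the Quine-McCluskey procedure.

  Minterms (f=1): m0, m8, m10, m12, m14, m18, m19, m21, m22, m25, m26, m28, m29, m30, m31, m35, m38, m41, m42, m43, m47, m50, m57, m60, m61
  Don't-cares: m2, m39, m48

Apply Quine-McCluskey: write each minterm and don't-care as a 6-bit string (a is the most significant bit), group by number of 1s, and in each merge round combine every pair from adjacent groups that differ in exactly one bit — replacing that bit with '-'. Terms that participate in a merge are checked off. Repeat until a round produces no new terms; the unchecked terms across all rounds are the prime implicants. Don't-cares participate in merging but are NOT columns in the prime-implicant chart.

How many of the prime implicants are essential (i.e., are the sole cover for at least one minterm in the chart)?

[col 0] 000000*, 000010*, 001000*, 001010*, 001100*, 001110*, 010010*, 010011*, 010101*, 010110*, 011001*, 011010*, 011100*, 011101*, 011110*, 011111*, 100011*, 100110*, 100111*, 101001*, 101010*, 101011*, 101111*, 110000*, 110010*, 111001*, 111100*, 111101*
[col 1] -01010, -10010, -11001*, -11100*, -11101*, 0-0010*, 0-1010*, 0-1100*, 0-1110*, 00-000*, 00-010*, 0000-0*, 001-00*, 001-10*, 0010-0*, 0011-0*, 01-010*, 01-101, 01-110*, 010-10*, 01001-, 011-01*, 011-10*, 0111-0*, 0111-1*, 01110-*, 01111-*, 1-1001, 10-011*, 10-111*, 100-11*, 10011-, 101-11*, 1010-1, 10101-, 1100-0, 111-01*, 11110-*
[col 2] -11-01, -1110-, 0--010, 0-1-10, 0-11-0, 00-0-0, 001--0, 01--10, 0111--, 10--11
Prime implicants: -01010, -10010, -11-01, -1110-, 0--010, 0-1-10, 0-11-0, 00-0-0, 001--0, 01--10, 01-101, 01001-, 0111--, 1-1001, 10--11, 10011-, 1010-1, 10101-, 1100-0
PI chart (minterm → PIs covering it):
  0 | 00-0-0  (sole → essential)
  8 | 00-0-0,001--0
  10 | -01010,0--010,0-1-10,00-0-0,001--0
  12 | 0-11-0,001--0
  14 | 0-1-10,0-11-0,001--0
  18 | -10010,0--010,01--10,01001-
  19 | 01001-  (sole → essential)
  21 | 01-101  (sole → essential)
  22 | 01--10  (sole → essential)
  25 | -11-01  (sole → essential)
  26 | 0--010,0-1-10,01--10
  28 | -1110-,0-11-0,0111--
  29 | -11-01,-1110-,01-101,0111--
  30 | 0-1-10,0-11-0,01--10,0111--
  31 | 0111--  (sole → essential)
  35 | 10--11  (sole → essential)
  38 | 10011-  (sole → essential)
  41 | 1-1001,1010-1
  42 | -01010,10101-
  43 | 10--11,1010-1,10101-
  47 | 10--11  (sole → essential)
  50 | -10010,1100-0
  57 | -11-01,1-1001
  60 | -1110-  (sole → essential)
  61 | -11-01,-1110-
Essential prime implicants: -11-01, -1110-, 00-0-0, 01--10, 01-101, 01001-, 0111--, 10--11, 10011-

9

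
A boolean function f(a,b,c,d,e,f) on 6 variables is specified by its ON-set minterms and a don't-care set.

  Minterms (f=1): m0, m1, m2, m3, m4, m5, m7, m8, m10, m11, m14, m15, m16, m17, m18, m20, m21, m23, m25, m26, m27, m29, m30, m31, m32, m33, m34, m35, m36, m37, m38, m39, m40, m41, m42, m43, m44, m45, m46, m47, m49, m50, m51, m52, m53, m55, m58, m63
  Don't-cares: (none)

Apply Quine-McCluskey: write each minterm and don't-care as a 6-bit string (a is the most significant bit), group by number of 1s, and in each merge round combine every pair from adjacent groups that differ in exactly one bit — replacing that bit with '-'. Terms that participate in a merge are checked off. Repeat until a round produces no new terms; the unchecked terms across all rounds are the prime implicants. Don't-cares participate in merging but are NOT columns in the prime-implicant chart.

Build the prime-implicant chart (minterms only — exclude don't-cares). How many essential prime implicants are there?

[col 0] 000000*, 000001*, 000010*, 000011*, 000100*, 000101*, 000111*, 001000*, 001010*, 001011*, 001110*, 001111*, 010000*, 010001*, 010010*, 010100*, 010101*, 010111*, 011001*, 011010*, 011011*, 011101*, 011110*, 011111*, 100000*, 100001*, 100010*, 100011*, 100100*, 100101*, 100110*, 100111*, 101000*, 101001*, 101010*, 101011*, 101100*, 101101*, 101110*, 101111*, 110001*, 110010*, 110011*, 110100*, 110101*, 110111*, 111010*, 111111*
[col 1] -00000*, -00001*, -00010*, -00011*, -00100*, -00101*, -00111*, -01000*, -01010*, -01011*, -01110*, -01111*, -10001*, -10010*, -10100*, -10101*, -10111*, -11010*, -11111*, 0-0000*, 0-0001*, 0-0010*, 0-0100*, 0-0101*, 0-0111*, 0-1010*, 0-1011*, 0-1110*, 0-1111*, 00-000*, 00-010*, 00-011*, 00-111*, 000-00*, 000-01*, 000-11*, 0000-0*, 0000-1*, 00000-*, 00001-*, 0001-1*, 00010-*, 001-10*, 001-11*, 0010-0*, 00101-*, 00111-*, 01-001*, 01-010*, 01-101*, 01-111*, 010-00*, 010-01*, 0100-0*, 01000-*, 0101-1*, 01010-*, 011-01*, 011-10*, 011-11*, 0110-1*, 01101-*, 0111-1*, 01111-*, 1-0001*, 1-0010*, 1-0011*, 1-0100*, 1-0101*, 1-0111*, 1-1010*, 1-1111*, 10-000*, 10-001*, 10-010*, 10-011*, 10-100*, 10-101*, 10-110*, 10-111*, 100-00*, 100-01*, 100-10*, 100-11*, 1000-0*, 1000-1*, 10000-*, 10001-*, 1001-0*, 1001-1*, 10010-*, 10011-*, 101-00*, 101-01*, 101-10*, 101-11*, 1010-0*, 1010-1*, 10100-*, 10101-*, 1011-0*, 1011-1*, 10110-*, 10111-*, 11-010*, 11-111*, 110-01*, 110-11*, 1100-1*, 11001-*, 1101-1*, 11010-*
[col 2] --0001*, --0010*, --0100*, --0101*, --0111*, --1010*, --1111*, -0-000*, -0-010*, -0-011*, -0-111*, -00-00*, -00-01*, -00-11*, -000-0*, -000-1*, -0000-*, -0001-*, -001-1*, -0010-*, -01-10*, -01-11*, -010-0*, -0101-*, -0111-*, -1-010*, -1-111*, -10-01*, -101-1*, -1010-*, 0--010*, 0--111*, 0-0-00*, 0-0-01*, 0-00-0, 0-000-*, 0-01-1*, 0-010-*, 0-1-10*, 0-1-11*, 0-101-*, 0-111-*, 00--11*, 00-0-0*, 00-01-*, 000--1*, 000-0-*, 0000--*, 001-1-*, 01--01, 01-1-1, 010-0-*, 011--1, 011-1-*, 1--010*, 1--111*, 1-0-01*, 1-0-11*, 1-00-1*, 1-001-, 1-01-1*, 1-010-*, 10--00*, 10--01*, 10--10*, 10--11*, 10-0-0*, 10-0-1*, 10-00-*, 10-01-*, 10-1-0*, 10-1-1*, 10-10-*, 10-11-*, 100--0*, 100--1*, 100-0-*, 100-1-*, 1000--*, 1001--*, 101--0*, 101--1*, 101-0-*, 101-1-*, 1010--*, 1011--*, 110--1*
[col 3] ---010, ---111, --0-01, --01-1, --010-, -0--11, -0-0-0, -0-01-, -00--1, -00-0-, -000--, -01-1-, 0-0-0-, 0-1-1-, 1-0--1, 10---0*, 10---1*, 10--0-*, 10--1-*, 10-0--*, 10-1--*, 100---*, 101---*
[col 4] 10----
Prime implicants: ---010, ---111, --0-01, --01-1, --010-, -0--11, -0-0-0, -0-01-, -00--1, -00-0-, -000--, -01-1-, 0-0-0-, 0-00-0, 0-1-1-, 01--01, 01-1-1, 011--1, 1-0--1, 1-001-, 10----
PI chart (minterm → PIs covering it):
  0 | -0-0-0,-00-0-,-000--,0-0-0-,0-00-0
  1 | --0-01,-00--1,-00-0-,-000--,0-0-0-
  2 | ---010,-0-0-0,-0-01-,-000--,0-00-0
  3 | -0--11,-0-01-,-00--1,-000--
  4 | --010-,-00-0-,0-0-0-
  5 | --0-01,--01-1,--010-,-00--1,-00-0-,0-0-0-
  7 | ---111,--01-1,-0--11,-00--1
  8 | -0-0-0  (sole → essential)
  10 | ---010,-0-0-0,-0-01-,-01-1-,0-1-1-
  11 | -0--11,-0-01-,-01-1-,0-1-1-
  14 | -01-1-,0-1-1-
  15 | ---111,-0--11,-01-1-,0-1-1-
  16 | 0-0-0-,0-00-0
  17 | --0-01,0-0-0-,01--01
  18 | ---010,0-00-0
  20 | --010-,0-0-0-
  21 | --0-01,--01-1,--010-,0-0-0-,01--01,01-1-1
  23 | ---111,--01-1,01-1-1
  25 | 01--01,011--1
  26 | ---010,0-1-1-
  27 | 0-1-1-,011--1
  29 | 01--01,01-1-1,011--1
  30 | 0-1-1-  (sole → essential)
  31 | ---111,0-1-1-,01-1-1,011--1
  32 | -0-0-0,-00-0-,-000--,10----
  33 | --0-01,-00--1,-00-0-,-000--,1-0--1,10----
  34 | ---010,-0-0-0,-0-01-,-000--,1-001-,10----
  35 | -0--11,-0-01-,-00--1,-000--,1-0--1,1-001-,10----
  36 | --010-,-00-0-,10----
  37 | --0-01,--01-1,--010-,-00--1,-00-0-,1-0--1,10----
  38 | 10----  (sole → essential)
  39 | ---111,--01-1,-0--11,-00--1,1-0--1,10----
  40 | -0-0-0,10----
  41 | 10----  (sole → essential)
  42 | ---010,-0-0-0,-0-01-,-01-1-,10----
  43 | -0--11,-0-01-,-01-1-,10----
  44 | 10----  (sole → essential)
  45 | 10----  (sole → essential)
  46 | -01-1-,10----
  47 | ---111,-0--11,-01-1-,10----
  49 | --0-01,1-0--1
  50 | ---010,1-001-
  51 | 1-0--1,1-001-
  52 | --010-  (sole → essential)
  53 | --0-01,--01-1,--010-,1-0--1
  55 | ---111,--01-1,1-0--1
  58 | ---010  (sole → essential)
  63 | ---111  (sole → essential)
Essential prime implicants: ---010, ---111, --010-, -0-0-0, 0-1-1-, 10----

6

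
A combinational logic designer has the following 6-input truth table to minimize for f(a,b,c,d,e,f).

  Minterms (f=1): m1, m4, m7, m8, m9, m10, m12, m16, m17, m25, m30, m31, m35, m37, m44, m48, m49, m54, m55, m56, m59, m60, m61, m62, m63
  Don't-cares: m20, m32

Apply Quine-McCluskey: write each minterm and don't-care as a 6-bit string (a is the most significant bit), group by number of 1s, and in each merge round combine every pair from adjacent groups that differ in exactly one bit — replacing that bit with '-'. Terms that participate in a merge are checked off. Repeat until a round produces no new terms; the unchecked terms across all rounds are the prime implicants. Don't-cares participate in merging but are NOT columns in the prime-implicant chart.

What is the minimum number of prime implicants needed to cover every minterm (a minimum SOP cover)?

size-2^0 implicants → 000001(✓)  000100(✓)  000111  001000(✓)  001001(✓)  001010(✓)  001100(✓)  010000(✓)  010001(✓)  010100(✓)  011001(✓)  011110(✓)  011111(✓)  100000(✓)  100011  100101  101100(✓)  110000(✓)  110001(✓)  110110(✓)  110111(✓)  111000(✓)  111011(✓)  111100(✓)  111101(✓)  111110(✓)  111111(✓)
size-2^1 implicants → -01100  -10000(✓)  -10001(✓)  -11110(✓)  -11111(✓)  0-0001(✓)  0-0100  0-1001(✓)  00-001(✓)  00-100  001-00  0010-0  00100-  01-001(✓)  010-00  01000-(✓)  01111-(✓)  1-0000  1-1100  11-000  11-110(✓)  11-111(✓)  11000-(✓)  11011-(✓)  111-00  111-11  1111-0(✓)  1111-1(✓)  11110-(✓)  11111-(✓)
size-2^2 implicants → -1000-  -1111-  0--001  11-11-  1111--
Unchecked terms (primes): -01100, -1000-, -1111-, 0--001, 0-0100, 00-100, 000111, 001-00, 0010-0, 00100-, 010-00, 1-0000, 1-1100, 100011, 100101, 11-000, 11-11-, 111-00, 111-11, 1111--
Minterm coverage:
  m1 ⊆ 0--001 [E]
  m4 ⊆ 0-0100,00-100
  m7 ⊆ 000111 [E]
  m8 ⊆ 001-00,0010-0,00100-
  m9 ⊆ 0--001,00100-
  m10 ⊆ 0010-0 [E]
  m12 ⊆ -01100,00-100,001-00
  m16 ⊆ -1000-,010-00
  m17 ⊆ -1000-,0--001
  m25 ⊆ 0--001 [E]
  m30 ⊆ -1111- [E]
  m31 ⊆ -1111- [E]
  m35 ⊆ 100011 [E]
  m37 ⊆ 100101 [E]
  m44 ⊆ -01100,1-1100
  m48 ⊆ -1000-,1-0000,11-000
  m49 ⊆ -1000- [E]
  m54 ⊆ 11-11- [E]
  m55 ⊆ 11-11- [E]
  m56 ⊆ 11-000,111-00
  m59 ⊆ 111-11 [E]
  m60 ⊆ 1-1100,111-00,1111--
  m61 ⊆ 1111-- [E]
  m62 ⊆ -1111-,11-11-,1111--
  m63 ⊆ -1111-,11-11-,111-11,1111--
E = {-1000-, -1111-, 0--001, 000111, 0010-0, 100011, 100101, 11-11-, 111-11, 1111--}
Petrick residual → -01100, 0-0100, 11-000
Cover = b'cde'f' + bc'd'e' + bcde + a'd'e'f + a'c'de'f' + a'b'c'def + a'b'cd'f' + ab'c'd'ef + ab'c'de'f + abd'e'f' + abde + abcef + abcd  |cover|=13

13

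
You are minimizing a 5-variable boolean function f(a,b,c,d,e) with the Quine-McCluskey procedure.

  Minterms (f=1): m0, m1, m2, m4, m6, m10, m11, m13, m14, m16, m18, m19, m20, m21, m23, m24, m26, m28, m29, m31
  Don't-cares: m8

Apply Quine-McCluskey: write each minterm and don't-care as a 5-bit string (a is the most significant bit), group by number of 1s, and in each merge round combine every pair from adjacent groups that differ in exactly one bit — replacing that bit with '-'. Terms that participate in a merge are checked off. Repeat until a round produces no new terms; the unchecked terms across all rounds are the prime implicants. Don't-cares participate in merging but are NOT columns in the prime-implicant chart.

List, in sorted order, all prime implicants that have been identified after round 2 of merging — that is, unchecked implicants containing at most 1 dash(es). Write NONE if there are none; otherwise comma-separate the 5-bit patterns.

-1101, 0000-, 0101-, 10-11, 1001-

size-2^0 implicants → 00000(✓)  00001(✓)  00010(✓)  00100(✓)  00110(✓)  01000(✓)  01010(✓)  01011(✓)  01101(✓)  01110(✓)  10000(✓)  10010(✓)  10011(✓)  10100(✓)  10101(✓)  10111(✓)  11000(✓)  11010(✓)  11100(✓)  11101(✓)  11111(✓)
size-2^1 implicants → -0000(✓)  -0010(✓)  -0100(✓)  -1000(✓)  -1010(✓)  -1101  0-000(✓)  0-010(✓)  0-110(✓)  00-00(✓)  00-10(✓)  000-0(✓)  0000-  001-0(✓)  01-10(✓)  010-0(✓)  0101-  1-000(✓)  1-010(✓)  1-100(✓)  1-101(✓)  1-111(✓)  10-00(✓)  10-11  100-0(✓)  1001-  101-1(✓)  1010-(✓)  11-00(✓)  110-0(✓)  111-1(✓)  1110-(✓)
size-2^2 implicants → --000(✓)  --010(✓)  -0-00  -00-0(✓)  -10-0(✓)  0--10  0-0-0(✓)  00--0  1--00  1-0-0(✓)  1-1-1  1-10-
size-2^3 implicants → --0-0
Unchecked terms (primes): --0-0, -0-00, -1101, 0--10, 00--0, 0000-, 0101-, 1--00, 1-1-1, 1-10-, 10-11, 1001-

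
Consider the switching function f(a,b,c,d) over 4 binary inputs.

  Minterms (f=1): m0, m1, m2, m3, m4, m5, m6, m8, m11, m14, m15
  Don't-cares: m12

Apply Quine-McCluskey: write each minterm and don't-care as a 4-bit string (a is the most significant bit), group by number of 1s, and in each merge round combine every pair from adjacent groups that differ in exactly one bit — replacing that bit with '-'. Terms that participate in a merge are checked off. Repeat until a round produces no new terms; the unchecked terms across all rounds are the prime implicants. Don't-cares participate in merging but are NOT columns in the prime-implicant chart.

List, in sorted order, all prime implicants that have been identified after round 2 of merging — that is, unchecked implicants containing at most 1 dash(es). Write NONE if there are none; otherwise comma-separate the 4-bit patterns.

[col 0] 0000*, 0001*, 0010*, 0011*, 0100*, 0101*, 0110*, 1000*, 1011*, 1100*, 1110*, 1111*
[col 1] -000*, -011, -100*, -110*, 0-00*, 0-01*, 0-10*, 00-0*, 00-1*, 000-*, 001-*, 01-0*, 010-*, 1-00*, 1-11, 11-0*, 111-
[col 2] --00, -1-0, 0--0, 0-0-, 00--
Prime implicants: --00, -011, -1-0, 0--0, 0-0-, 00--, 1-11, 111-

-011, 1-11, 111-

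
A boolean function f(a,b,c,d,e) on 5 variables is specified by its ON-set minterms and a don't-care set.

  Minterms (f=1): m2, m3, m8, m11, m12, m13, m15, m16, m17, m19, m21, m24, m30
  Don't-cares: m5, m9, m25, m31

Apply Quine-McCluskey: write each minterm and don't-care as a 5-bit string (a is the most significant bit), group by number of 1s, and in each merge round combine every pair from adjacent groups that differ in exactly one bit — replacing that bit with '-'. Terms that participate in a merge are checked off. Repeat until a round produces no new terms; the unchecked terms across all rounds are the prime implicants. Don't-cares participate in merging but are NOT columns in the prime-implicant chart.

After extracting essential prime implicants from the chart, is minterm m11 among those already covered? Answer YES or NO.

NO

Round 0: 00010✓ 00011✓ 00101✓ 01000✓ 01001✓ 01011✓ 01100✓ 01101✓ 01111✓ 10000✓ 10001✓ 10011✓ 10101✓ 11000✓ 11001✓ 11110✓ 11111✓
Round 1: -0011 -0101 -1000✓ -1001✓ -1111 0-011 0-101 0001- 01-00✓ 01-01✓ 01-11✓ 010-1✓ 0100-✓ 011-1✓ 0110-✓ 1-000✓ 1-001✓ 10-01 100-1 1000-✓ 1100-✓ 1111-
Round 2: -100- 01--1 01-0- 1-00-
PIs = {-0011, -0101, -100-, -1111, 0-011, 0-101, 0001-, 01--1, 01-0-, 1-00-, 10-01, 100-1, 1111-}
Coverage chart:
  m2: 0001- ←essential
  m3: -0011,0-011,0001-
  m8: -100-,01-0-
  m11: 0-011,01--1
  m12: 01-0- ←essential
  m13: 0-101,01--1,01-0-
  m15: -1111,01--1
  m16: 1-00- ←essential
  m17: 1-00-,10-01,100-1
  m19: -0011,100-1
  m21: -0101,10-01
  m24: -100-,1-00-
  m30: 1111- ←essential
Essential: 0001-, 01-0-, 1-00-, 1111-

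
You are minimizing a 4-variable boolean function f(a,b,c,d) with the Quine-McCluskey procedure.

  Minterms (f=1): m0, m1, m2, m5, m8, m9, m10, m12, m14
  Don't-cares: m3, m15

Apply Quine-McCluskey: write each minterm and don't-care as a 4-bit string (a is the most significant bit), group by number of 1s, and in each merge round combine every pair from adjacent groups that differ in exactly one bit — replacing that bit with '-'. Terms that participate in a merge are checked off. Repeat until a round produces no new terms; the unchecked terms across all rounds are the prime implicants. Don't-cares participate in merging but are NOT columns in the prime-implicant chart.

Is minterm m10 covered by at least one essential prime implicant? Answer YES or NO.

YES

size-2^0 implicants → 0000(✓)  0001(✓)  0010(✓)  0011(✓)  0101(✓)  1000(✓)  1001(✓)  1010(✓)  1100(✓)  1110(✓)  1111(✓)
size-2^1 implicants → -000(✓)  -001(✓)  -010(✓)  0-01  00-0(✓)  00-1(✓)  000-(✓)  001-(✓)  1-00(✓)  1-10(✓)  10-0(✓)  100-(✓)  11-0(✓)  111-
size-2^2 implicants → -0-0  -00-  00--  1--0
Unchecked terms (primes): -0-0, -00-, 0-01, 00--, 1--0, 111-
Minterm coverage:
  m0 ⊆ -0-0,-00-,00--
  m1 ⊆ -00-,0-01,00--
  m2 ⊆ -0-0,00--
  m5 ⊆ 0-01 [E]
  m8 ⊆ -0-0,-00-,1--0
  m9 ⊆ -00- [E]
  m10 ⊆ -0-0,1--0
  m12 ⊆ 1--0 [E]
  m14 ⊆ 1--0,111-
E = {-00-, 0-01, 1--0}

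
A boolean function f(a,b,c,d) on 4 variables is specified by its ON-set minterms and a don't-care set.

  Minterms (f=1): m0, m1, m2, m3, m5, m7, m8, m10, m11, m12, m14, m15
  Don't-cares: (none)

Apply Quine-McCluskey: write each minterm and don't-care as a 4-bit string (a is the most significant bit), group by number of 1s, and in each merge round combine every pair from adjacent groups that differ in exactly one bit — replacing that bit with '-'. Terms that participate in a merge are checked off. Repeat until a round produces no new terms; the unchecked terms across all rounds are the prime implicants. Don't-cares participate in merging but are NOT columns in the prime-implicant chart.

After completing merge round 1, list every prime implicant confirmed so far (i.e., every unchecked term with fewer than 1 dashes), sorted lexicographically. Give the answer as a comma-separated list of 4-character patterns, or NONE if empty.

NONE

Round 0: 0000✓ 0001✓ 0010✓ 0011✓ 0101✓ 0111✓ 1000✓ 1010✓ 1011✓ 1100✓ 1110✓ 1111✓
Round 1: -000✓ -010✓ -011✓ -111✓ 0-01✓ 0-11✓ 00-0✓ 00-1✓ 000-✓ 001-✓ 01-1✓ 1-00✓ 1-10✓ 1-11✓ 10-0✓ 101-✓ 11-0✓ 111-✓
Round 2: --11 -0-0 -01- 0--1 00-- 1--0 1-1-
PIs = {--11, -0-0, -01-, 0--1, 00--, 1--0, 1-1-}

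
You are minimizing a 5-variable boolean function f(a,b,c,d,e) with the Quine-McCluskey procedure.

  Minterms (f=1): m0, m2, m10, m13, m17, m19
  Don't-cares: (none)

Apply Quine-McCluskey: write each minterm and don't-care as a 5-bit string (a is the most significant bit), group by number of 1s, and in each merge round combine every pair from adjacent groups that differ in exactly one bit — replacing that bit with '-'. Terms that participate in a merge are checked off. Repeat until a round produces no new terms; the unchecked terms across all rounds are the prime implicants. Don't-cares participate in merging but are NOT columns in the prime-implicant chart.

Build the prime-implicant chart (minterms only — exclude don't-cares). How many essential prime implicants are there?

size-2^0 implicants → 00000(✓)  00010(✓)  01010(✓)  01101  10001(✓)  10011(✓)
size-2^1 implicants → 0-010  000-0  100-1
Unchecked terms (primes): 0-010, 000-0, 01101, 100-1
Minterm coverage:
  m0 ⊆ 000-0 [E]
  m2 ⊆ 0-010,000-0
  m10 ⊆ 0-010 [E]
  m13 ⊆ 01101 [E]
  m17 ⊆ 100-1 [E]
  m19 ⊆ 100-1 [E]
E = {0-010, 000-0, 01101, 100-1}

4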